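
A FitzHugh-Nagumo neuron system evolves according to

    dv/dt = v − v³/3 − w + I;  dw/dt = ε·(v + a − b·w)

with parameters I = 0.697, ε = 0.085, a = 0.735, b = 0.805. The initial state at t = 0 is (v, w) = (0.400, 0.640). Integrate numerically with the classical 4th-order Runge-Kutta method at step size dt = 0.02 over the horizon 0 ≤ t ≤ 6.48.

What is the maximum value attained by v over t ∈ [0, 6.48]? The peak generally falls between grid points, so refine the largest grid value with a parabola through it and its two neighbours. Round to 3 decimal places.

t=0.000: state=(0.400, 0.640)
step 1 (dt=0.02): k1=(0.436, 0.053), k2=(0.439, 0.053), k3=(0.439, 0.053), k4=(0.442, 0.053); state += dt/6·(k1+2k2+2k3+k4)
t=0.020: state=(0.409, 0.641)
t=0.040: state=(0.418, 0.642)
t=0.060: state=(0.427, 0.643)
continuing one RK4 step at a time; state shown every 25 steps (Δt=0.5):
t=0.500: state=(0.657, 0.671)
t=1.000: state=(0.973, 0.713)
t=1.500: state=(1.273, 0.767)
t=2.000: state=(1.471, 0.830)
t=2.500: state=(1.560, 0.896)
t=3.000: state=(1.581, 0.963)
t=3.500: state=(1.567, 1.027)
t=4.000: state=(1.539, 1.088)
t=4.500: state=(1.503, 1.145)
t=5.000: state=(1.463, 1.200)
t=5.500: state=(1.420, 1.250)
t=6.000: state=(1.375, 1.297)
t=6.480: state=(1.330, 1.339)
largest grid value and its neighbours: v(2.960)=1.58065, v(2.980)=1.58070, v(3.000)=1.58070
parabola through these three points peaks at t≈2.989 with v≈1.58070

max v = 1.581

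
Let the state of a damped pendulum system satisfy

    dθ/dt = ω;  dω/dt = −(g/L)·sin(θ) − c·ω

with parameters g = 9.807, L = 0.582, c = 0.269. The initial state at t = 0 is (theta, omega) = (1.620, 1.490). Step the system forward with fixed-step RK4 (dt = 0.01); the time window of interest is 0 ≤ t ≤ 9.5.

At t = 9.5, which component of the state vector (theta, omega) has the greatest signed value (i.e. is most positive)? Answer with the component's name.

largest component: omega

t=0.000: state=(1.620, 1.490)
step 1 (dt=0.01): k1=(1.490, -17.231), k2=(1.404, -17.201), k3=(1.404, -17.202), k4=(1.318, -17.171); state += dt/6·(k1+2k2+2k3+k4)
t=0.010: state=(1.634, 1.318)
t=0.020: state=(1.646, 1.147)
t=0.030: state=(1.657, 0.976)
continuing one RK4 step at a time; state shown every 50 steps (Δt=0.5):
t=0.500: state=(0.363, -5.692)
t=1.000: state=(-1.462, 0.093)
t=1.500: state=(0.277, 4.982)
t=2.000: state=(1.135, -2.139)
t=2.500: state=(-0.815, -3.042)
t=3.000: state=(-0.531, 3.737)
t=3.500: state=(1.001, 0.443)
t=4.000: state=(-0.190, -3.623)
t=4.500: state=(-0.742, 1.935)
t=5.000: state=(0.677, 1.722)
t=5.500: state=(0.160, -3.015)
t=6.000: state=(-0.700, 0.656)
t=6.500: state=(0.391, 2.107)
t=7.000: state=(0.312, -2.207)
t=7.500: state=(-0.579, -0.120)
t=8.000: state=(0.189, 2.033)
t=8.500: state=(0.355, -1.510)
t=9.000: state=(-0.449, -0.541)
t=9.500: state=(0.058, 1.776)
compare at T: theta=0.058, omega=1.776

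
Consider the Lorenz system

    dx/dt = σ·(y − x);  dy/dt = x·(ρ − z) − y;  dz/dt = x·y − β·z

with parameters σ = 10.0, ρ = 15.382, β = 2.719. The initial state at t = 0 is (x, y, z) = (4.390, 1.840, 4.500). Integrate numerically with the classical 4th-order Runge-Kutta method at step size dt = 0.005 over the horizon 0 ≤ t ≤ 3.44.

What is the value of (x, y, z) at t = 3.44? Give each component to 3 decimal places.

(x, y, z) = (4.113, 3.783, 13.077)

t=0.000: state=(4.390, 1.840, 4.500)
step 1 (dt=0.005): k1=(-25.500, 45.932, -4.158), k2=(-23.714, 45.168, -3.750), k3=(-23.778, 45.215, -3.752), k4=(-22.050, 44.492, -3.360); state += dt/6·(k1+2k2+2k3+k4)
t=0.005: state=(4.271, 2.066, 4.481)
t=0.010: state=(4.169, 2.285, 4.466)
t=0.015: state=(4.082, 2.498, 4.455)
continuing one RK4 step at a time; state shown every 40 steps (Δt=0.2):
t=0.200: state=(6.768, 10.048, 7.530)
t=0.400: state=(10.400, 8.223, 21.268)
t=0.600: state=(3.358, 0.983, 15.978)
t=0.800: state=(1.627, 1.752, 9.651)
t=1.000: state=(3.076, 4.476, 6.676)
t=1.200: state=(7.667, 10.585, 10.527)
t=1.400: state=(9.015, 6.378, 20.385)
t=1.600: state=(3.456, 1.896, 14.801)
t=1.800: state=(2.726, 3.256, 9.612)
t=2.000: state=(5.262, 7.292, 8.807)
t=2.200: state=(9.203, 9.889, 16.472)
t=2.400: state=(6.061, 3.602, 17.702)
t=2.600: state=(3.393, 3.194, 12.228)
t=2.800: state=(4.609, 5.939, 9.777)
t=3.000: state=(7.968, 9.400, 13.841)
t=3.200: state=(7.383, 5.544, 17.992)
t=3.400: state=(4.319, 3.613, 13.925)
t=3.440: state=(4.113, 3.783, 13.077)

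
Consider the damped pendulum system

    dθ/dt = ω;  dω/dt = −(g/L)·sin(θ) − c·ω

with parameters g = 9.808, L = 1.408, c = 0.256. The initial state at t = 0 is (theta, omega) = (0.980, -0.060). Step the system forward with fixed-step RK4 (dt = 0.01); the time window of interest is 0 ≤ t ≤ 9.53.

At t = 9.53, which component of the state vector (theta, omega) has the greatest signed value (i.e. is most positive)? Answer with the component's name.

largest component: omega

t=0.000: state=(0.980, -0.060)
step 1 (dt=0.01): k1=(-0.060, -5.770), k2=(-0.089, -5.761), k3=(-0.089, -5.761), k4=(-0.118, -5.752); state += dt/6·(k1+2k2+2k3+k4)
t=0.010: state=(0.979, -0.118)
t=0.020: state=(0.978, -0.175)
t=0.030: state=(0.976, -0.232)
continuing one RK4 step at a time; state shown every 50 steps (Δt=0.5):
t=0.500: state=(0.327, -2.212)
t=1.000: state=(-0.673, -1.242)
t=1.500: state=(-0.671, 1.195)
t=2.000: state=(0.212, 1.824)
t=2.500: state=(0.703, -0.071)
t=3.000: state=(0.199, -1.648)
t=3.500: state=(-0.514, -0.808)
t=4.000: state=(-0.443, 1.013)
t=4.500: state=(0.222, 1.254)
t=5.000: state=(0.502, -0.254)
t=5.500: state=(0.061, -1.239)
t=6.000: state=(-0.411, -0.393)
t=6.500: state=(-0.259, 0.890)
t=7.000: state=(0.234, 0.790)
t=7.500: state=(0.342, -0.394)
t=8.000: state=(-0.038, -0.893)
t=8.500: state=(-0.319, -0.085)
t=9.000: state=(-0.121, 0.744)
t=9.500: state=(0.223, 0.434)
t=9.530: state=(0.235, 0.383)
compare at T: theta=0.235, omega=0.383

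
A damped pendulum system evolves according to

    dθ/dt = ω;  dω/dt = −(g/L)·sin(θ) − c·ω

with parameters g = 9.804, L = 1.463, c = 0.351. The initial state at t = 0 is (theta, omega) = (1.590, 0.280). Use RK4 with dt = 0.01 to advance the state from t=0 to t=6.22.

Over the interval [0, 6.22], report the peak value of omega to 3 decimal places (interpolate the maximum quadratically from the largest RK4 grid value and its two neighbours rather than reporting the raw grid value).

t=0.000: state=(1.590, 0.280)
step 1 (dt=0.01): k1=(0.280, -6.798), k2=(0.246, -6.786), k3=(0.246, -6.786), k4=(0.212, -6.774); state += dt/6·(k1+2k2+2k3+k4)
t=0.010: state=(1.592, 0.212)
t=0.020: state=(1.594, 0.145)
t=0.030: state=(1.595, 0.077)
continuing one RK4 step at a time; state shown every 25 steps (Δt=0.25):
t=0.250: state=(1.454, -1.346)
t=0.500: state=(0.936, -2.722)
t=0.750: state=(0.158, -3.316)
t=1.000: state=(-0.613, -2.654)
t=1.250: state=(-1.102, -1.195)
t=1.500: state=(-1.201, 0.391)
t=1.750: state=(-0.923, 1.775)
t=2.000: state=(-0.361, 2.590)
t=2.250: state=(0.288, 2.417)
t=2.500: state=(0.774, 1.375)
t=2.750: state=(0.949, 0.013)
t=3.000: state=(0.790, -1.237)
t=3.250: state=(0.369, -2.023)
t=3.500: state=(-0.154, -2.017)
t=3.750: state=(-0.575, -1.251)
t=4.000: state=(-0.750, -0.130)
t=4.250: state=(-0.645, 0.937)
t=4.500: state=(-0.315, 1.611)
t=4.750: state=(0.106, 1.638)
t=5.000: state=(0.451, 1.038)
t=5.250: state=(0.599, 0.120)
t=5.500: state=(0.514, -0.761)
t=5.750: state=(0.246, -1.305)
t=6.000: state=(-0.093, -1.314)
t=6.220: state=(-0.342, -0.898)
largest grid value and its neighbours: omega(2.070)=2.65013, omega(2.080)=2.65173, omega(2.090)=2.65156
parabola through these three points peaks at t≈2.084 with omega≈2.65187

max omega = 2.652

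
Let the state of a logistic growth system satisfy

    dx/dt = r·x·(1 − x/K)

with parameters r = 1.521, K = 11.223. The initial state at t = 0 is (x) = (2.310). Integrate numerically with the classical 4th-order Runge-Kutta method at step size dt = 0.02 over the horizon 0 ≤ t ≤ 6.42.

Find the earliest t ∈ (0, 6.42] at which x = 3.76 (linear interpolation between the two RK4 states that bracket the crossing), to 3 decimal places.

t=0.000: state=(2.310)
step 1 (dt=0.02): k1=(2.790), k2=(2.815), k3=(2.815), k4=(2.840); state += dt/6·(k1+2k2+2k3+k4)
t=0.020: state=(2.366)
t=0.040: state=(2.424)
t=0.060: state=(2.482)
t=0.420: state=(3.696)
next step: t=0.440: state=(3.771) — x has crossed 3.76
linear interpolation between t=0.420 (3.69551) and t=0.440 (3.77130) → t≈0.437

t = 0.437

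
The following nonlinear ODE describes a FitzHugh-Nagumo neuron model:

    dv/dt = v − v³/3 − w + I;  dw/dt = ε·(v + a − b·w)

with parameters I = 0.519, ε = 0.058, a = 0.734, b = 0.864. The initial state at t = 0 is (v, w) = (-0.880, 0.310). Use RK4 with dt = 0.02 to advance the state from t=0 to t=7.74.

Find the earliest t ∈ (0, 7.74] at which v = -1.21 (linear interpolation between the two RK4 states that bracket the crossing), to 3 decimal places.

t = 0.760

t=0.000: state=(-0.880, 0.310)
step 1 (dt=0.02): k1=(-0.444, -0.024), k2=(-0.445, -0.024), k3=(-0.445, -0.024), k4=(-0.445, -0.024); state += dt/6·(k1+2k2+2k3+k4)
t=0.020: state=(-0.889, 0.310)
t=0.040: state=(-0.898, 0.309)
t=0.060: state=(-0.907, 0.309)
continuing one RK4 step at a time; state shown every 25 steps (Δt=0.5):
t=0.500: state=(-1.103, 0.295)
t=0.760: state=(-1.210, 0.285)
next step: t=0.780: state=(-1.218, 0.284) — v has crossed -1.21
linear interpolation between t=0.760 (-1.20992) and t=0.780 (-1.21758) → t≈0.760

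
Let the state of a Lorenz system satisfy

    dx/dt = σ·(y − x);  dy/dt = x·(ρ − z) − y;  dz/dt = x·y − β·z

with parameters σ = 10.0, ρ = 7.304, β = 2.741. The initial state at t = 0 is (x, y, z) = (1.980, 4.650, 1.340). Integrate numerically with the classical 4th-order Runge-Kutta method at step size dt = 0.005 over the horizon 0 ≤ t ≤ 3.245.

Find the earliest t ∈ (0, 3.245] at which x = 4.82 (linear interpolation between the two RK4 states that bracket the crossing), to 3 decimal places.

t=0.000: state=(1.980, 4.650, 1.340)
step 1 (dt=0.005): k1=(26.700, 7.159, 5.534), k2=(26.211, 7.511, 5.843), k3=(26.232, 7.501, 5.837), k4=(25.763, 7.842, 6.143); state += dt/6·(k1+2k2+2k3+k4)
t=0.005: state=(2.111, 4.688, 1.369)
t=0.010: state=(2.238, 4.728, 1.401)
t=0.015: state=(2.360, 4.772, 1.437)
t=0.145: state=(4.817, 6.420, 3.336)
next step: t=0.150: state=(4.896, 6.482, 3.447) — x has crossed 4.82
linear interpolation between t=0.145 (4.81671) and t=0.150 (4.89644) → t≈0.145

t = 0.145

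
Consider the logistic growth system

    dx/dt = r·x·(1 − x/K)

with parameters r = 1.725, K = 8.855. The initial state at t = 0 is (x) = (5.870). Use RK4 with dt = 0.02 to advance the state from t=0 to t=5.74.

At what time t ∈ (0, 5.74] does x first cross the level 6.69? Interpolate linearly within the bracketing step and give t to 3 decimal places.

t=0.000: state=(5.870)
step 1 (dt=0.02): k1=(3.413), k2=(3.394), k3=(3.394), k4=(3.374); state += dt/6·(k1+2k2+2k3+k4)
t=0.020: state=(5.938)
t=0.040: state=(6.005)
t=0.060: state=(6.071)
continuing one RK4 step at a time; state shown every 10 steps (Δt=0.2):
t=0.200: state=(6.510)
t=0.260: state=(6.684)
next step: t=0.280: state=(6.740) — x has crossed 6.69
linear interpolation between t=0.260 (6.68437) and t=0.280 (6.74040) → t≈0.262

t = 0.262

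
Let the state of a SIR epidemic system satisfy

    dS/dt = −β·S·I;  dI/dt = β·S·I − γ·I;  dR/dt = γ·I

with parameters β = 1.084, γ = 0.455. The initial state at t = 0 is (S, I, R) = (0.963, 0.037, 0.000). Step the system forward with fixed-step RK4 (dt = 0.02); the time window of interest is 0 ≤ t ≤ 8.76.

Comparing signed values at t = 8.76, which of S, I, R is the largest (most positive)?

largest component: R

t=0.000: state=(0.963, 0.037, 0.000)
step 1 (dt=0.02): k1=(-0.039, 0.022, 0.017), k2=(-0.039, 0.022, 0.017), k3=(-0.039, 0.022, 0.017), k4=(-0.039, 0.022, 0.017); state += dt/6·(k1+2k2+2k3+k4)
t=0.020: state=(0.962, 0.037, 0.000)
t=0.040: state=(0.961, 0.038, 0.001)
t=0.060: state=(0.961, 0.038, 0.001)
continuing one RK4 step at a time; state shown every 25 steps (Δt=0.5):
t=0.500: state=(0.941, 0.049, 0.010)
t=1.000: state=(0.912, 0.065, 0.023)
t=1.500: state=(0.876, 0.084, 0.040)
t=2.000: state=(0.832, 0.106, 0.061)
t=2.500: state=(0.780, 0.131, 0.088)
t=3.000: state=(0.722, 0.157, 0.121)
t=3.500: state=(0.658, 0.182, 0.160)
t=4.000: state=(0.593, 0.204, 0.204)
t=4.500: state=(0.528, 0.220, 0.252)
t=5.000: state=(0.468, 0.229, 0.303)
t=5.500: state=(0.413, 0.232, 0.356)
t=6.000: state=(0.364, 0.228, 0.408)
t=6.500: state=(0.323, 0.218, 0.459)
t=7.000: state=(0.288, 0.205, 0.507)
t=7.500: state=(0.259, 0.189, 0.552)
t=8.000: state=(0.234, 0.172, 0.593)
t=8.500: state=(0.214, 0.155, 0.630)
t=8.760: state=(0.206, 0.146, 0.648)
compare at T: S=0.206, I=0.146, R=0.648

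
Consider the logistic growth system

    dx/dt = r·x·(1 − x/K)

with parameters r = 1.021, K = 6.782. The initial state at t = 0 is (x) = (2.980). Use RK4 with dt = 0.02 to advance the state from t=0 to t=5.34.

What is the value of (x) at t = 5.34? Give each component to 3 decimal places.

t=0.000: state=(2.980)
step 1 (dt=0.02): k1=(1.706), k2=(1.708), k3=(1.708), k4=(1.710); state += dt/6·(k1+2k2+2k3+k4)
t=0.020: state=(3.014)
t=0.040: state=(3.048)
t=0.060: state=(3.083)
continuing one RK4 step at a time; state shown every 10 steps (Δt=0.2):
t=0.200: state=(3.324)
t=0.400: state=(3.670)
t=0.600: state=(4.010)
t=0.800: state=(4.337)
t=1.000: state=(4.646)
t=1.200: state=(4.933)
t=1.400: state=(5.195)
t=1.600: state=(5.430)
t=1.800: state=(5.637)
t=2.000: state=(5.819)
t=2.200: state=(5.975)
t=2.400: state=(6.110)
t=2.600: state=(6.224)
t=2.800: state=(6.320)
t=3.000: state=(6.400)
t=3.200: state=(6.468)
t=3.400: state=(6.523)
t=3.600: state=(6.570)
t=3.800: state=(6.608)
t=4.000: state=(6.639)
t=4.200: state=(6.665)
t=4.400: state=(6.687)
t=4.600: state=(6.704)
t=4.800: state=(6.718)
t=5.000: state=(6.730)
t=5.200: state=(6.739)
t=5.340: state=(6.745)

(x) = (6.745)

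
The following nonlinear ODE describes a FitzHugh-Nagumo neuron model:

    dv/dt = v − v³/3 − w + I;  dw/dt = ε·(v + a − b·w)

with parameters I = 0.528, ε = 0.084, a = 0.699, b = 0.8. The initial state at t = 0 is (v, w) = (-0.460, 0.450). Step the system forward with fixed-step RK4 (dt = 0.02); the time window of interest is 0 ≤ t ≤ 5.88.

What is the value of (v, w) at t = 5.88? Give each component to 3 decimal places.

(v, w) = (-1.452, 0.039)

t=0.000: state=(-0.460, 0.450)
step 1 (dt=0.02): k1=(-0.350, -0.010), k2=(-0.352, -0.010), k3=(-0.352, -0.010), k4=(-0.355, -0.011); state += dt/6·(k1+2k2+2k3+k4)
t=0.020: state=(-0.467, 0.450)
t=0.040: state=(-0.474, 0.450)
t=0.060: state=(-0.481, 0.449)
continuing one RK4 step at a time; state shown every 10 steps (Δt=0.2):
t=0.200: state=(-0.535, 0.447)
t=0.400: state=(-0.621, 0.443)
t=0.600: state=(-0.718, 0.438)
t=0.800: state=(-0.822, 0.431)
t=1.000: state=(-0.932, 0.422)
t=1.200: state=(-1.043, 0.412)
t=1.400: state=(-1.150, 0.400)
t=1.600: state=(-1.248, 0.386)
t=1.800: state=(-1.332, 0.371)
t=2.000: state=(-1.402, 0.355)
t=2.200: state=(-1.457, 0.338)
t=2.400: state=(-1.497, 0.320)
t=2.600: state=(-1.526, 0.302)
t=2.800: state=(-1.544, 0.284)
t=3.000: state=(-1.556, 0.266)
t=3.200: state=(-1.561, 0.249)
t=3.400: state=(-1.562, 0.231)
t=3.600: state=(-1.559, 0.213)
t=3.800: state=(-1.554, 0.196)
t=4.000: state=(-1.548, 0.179)
t=4.200: state=(-1.540, 0.163)
t=4.400: state=(-1.531, 0.147)
t=4.600: state=(-1.521, 0.131)
t=4.800: state=(-1.511, 0.116)
t=5.000: state=(-1.501, 0.101)
t=5.200: state=(-1.490, 0.086)
t=5.400: state=(-1.479, 0.072)
t=5.600: state=(-1.468, 0.058)
t=5.800: state=(-1.456, 0.044)
t=5.880: state=(-1.452, 0.039)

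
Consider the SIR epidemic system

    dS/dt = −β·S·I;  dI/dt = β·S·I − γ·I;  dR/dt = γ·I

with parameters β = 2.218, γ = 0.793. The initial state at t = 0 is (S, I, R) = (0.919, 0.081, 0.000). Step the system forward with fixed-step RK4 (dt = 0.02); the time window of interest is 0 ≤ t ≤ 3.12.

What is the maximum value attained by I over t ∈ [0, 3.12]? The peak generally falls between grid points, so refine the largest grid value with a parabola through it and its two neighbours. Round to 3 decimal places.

max I = 0.305

t=0.000: state=(0.919, 0.081, 0.000)
step 1 (dt=0.02): k1=(-0.165, 0.101, 0.064), k2=(-0.167, 0.102, 0.065), k3=(-0.167, 0.102, 0.065), k4=(-0.169, 0.103, 0.066); state += dt/6·(k1+2k2+2k3+k4)
t=0.020: state=(0.916, 0.083, 0.001)
t=0.040: state=(0.912, 0.085, 0.003)
t=0.060: state=(0.909, 0.087, 0.004)
continuing one RK4 step at a time; state shown every 10 steps (Δt=0.2):
t=0.200: state=(0.882, 0.103, 0.015)
t=0.400: state=(0.838, 0.129, 0.033)
t=0.600: state=(0.787, 0.158, 0.056)
t=0.800: state=(0.729, 0.188, 0.083)
t=1.000: state=(0.666, 0.219, 0.115)
t=1.200: state=(0.600, 0.248, 0.152)
t=1.400: state=(0.535, 0.272, 0.194)
t=1.600: state=(0.472, 0.290, 0.238)
t=1.800: state=(0.414, 0.301, 0.285)
t=2.000: state=(0.362, 0.305, 0.333)
t=2.200: state=(0.316, 0.302, 0.382)
t=2.400: state=(0.277, 0.294, 0.429)
t=2.600: state=(0.244, 0.282, 0.475)
t=2.800: state=(0.216, 0.266, 0.518)
t=3.000: state=(0.192, 0.249, 0.559)
t=3.120: state=(0.180, 0.237, 0.582)
largest grid value and its neighbours: I(2.000)=0.30491, I(2.020)=0.30494, I(2.040)=0.30490
parabola through these three points peaks at t≈2.017 with I≈0.30494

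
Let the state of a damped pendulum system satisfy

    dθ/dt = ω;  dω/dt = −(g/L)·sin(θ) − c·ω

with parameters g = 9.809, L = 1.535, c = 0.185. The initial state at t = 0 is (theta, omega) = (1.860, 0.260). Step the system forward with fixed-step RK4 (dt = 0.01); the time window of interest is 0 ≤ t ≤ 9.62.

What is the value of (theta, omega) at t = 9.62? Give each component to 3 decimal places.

t=0.000: state=(1.860, 0.260)
step 1 (dt=0.01): k1=(0.260, -6.173), k2=(0.229, -6.165), k3=(0.229, -6.165), k4=(0.198, -6.157); state += dt/6·(k1+2k2+2k3+k4)
t=0.010: state=(1.862, 0.198)
t=0.020: state=(1.864, 0.137)
t=0.030: state=(1.865, 0.075)
continuing one RK4 step at a time; state shown every 50 steps (Δt=0.5):
t=0.500: state=(1.231, -2.745)
t=1.000: state=(-0.530, -3.463)
t=1.500: state=(-1.557, -0.460)
t=2.000: state=(-1.008, 2.548)
t=2.500: state=(0.562, 2.943)
t=3.000: state=(1.353, 0.054)
t=3.500: state=(0.655, -2.627)
t=4.000: state=(-0.731, -2.203)
t=4.500: state=(-1.142, 0.632)
t=5.000: state=(-0.233, 2.616)
t=5.500: state=(0.875, 1.288)
t=6.000: state=(0.848, -1.345)
t=6.500: state=(-0.186, -2.260)
t=7.000: state=(-0.897, -0.299)
t=7.500: state=(-0.463, 1.826)
t=8.000: state=(0.507, 1.540)
t=8.500: state=(0.756, -0.614)
t=9.000: state=(0.047, -1.856)
t=9.500: state=(-0.658, -0.627)
t=9.620: state=(-0.704, -0.132)

(theta, omega) = (-0.704, -0.132)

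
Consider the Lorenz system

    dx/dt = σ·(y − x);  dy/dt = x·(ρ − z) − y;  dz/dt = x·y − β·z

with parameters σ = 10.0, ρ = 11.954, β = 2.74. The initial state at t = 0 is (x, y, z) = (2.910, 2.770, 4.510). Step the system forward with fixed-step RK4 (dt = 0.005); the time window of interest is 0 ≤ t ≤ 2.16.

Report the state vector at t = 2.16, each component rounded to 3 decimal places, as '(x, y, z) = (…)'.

(x, y, z) = (5.840, 6.752, 9.519)

t=0.000: state=(2.910, 2.770, 4.510)
step 1 (dt=0.005): k1=(-1.400, 18.892, -4.297), k2=(-0.893, 18.850, -4.140), k3=(-0.906, 18.858, -4.137), k4=(-0.412, 18.824, -3.979); state += dt/6·(k1+2k2+2k3+k4)
t=0.005: state=(2.905, 2.864, 4.489)
t=0.010: state=(2.906, 2.958, 4.470)
t=0.015: state=(2.911, 3.052, 4.453)
continuing one RK4 step at a time; state shown every 20 steps (Δt=0.1):
t=0.100: state=(3.531, 4.741, 4.470)
t=0.200: state=(5.158, 7.138, 5.679)
t=0.300: state=(7.253, 9.253, 8.914)
t=0.400: state=(8.567, 8.893, 13.388)
t=0.500: state=(7.696, 5.799, 15.557)
t=0.600: state=(5.458, 3.232, 14.339)
t=0.700: state=(3.668, 2.385, 11.952)
t=0.800: state=(2.866, 2.495, 9.750)
t=0.900: state=(2.826, 3.081, 8.090)
t=1.000: state=(3.330, 4.073, 7.105)
t=1.100: state=(4.299, 5.483, 7.001)
t=1.200: state=(5.640, 7.078, 8.093)
t=1.300: state=(6.968, 8.040, 10.440)
t=1.400: state=(7.494, 7.376, 12.973)
t=1.500: state=(6.757, 5.526, 13.932)
t=1.600: state=(5.383, 4.035, 13.078)
t=1.700: state=(4.284, 3.487, 11.479)
t=1.800: state=(3.806, 3.634, 9.953)
t=1.900: state=(3.897, 4.230, 8.873)
t=2.000: state=(4.433, 5.152, 8.451)
t=2.100: state=(5.279, 6.213, 8.857)
t=2.160: state=(5.840, 6.752, 9.519)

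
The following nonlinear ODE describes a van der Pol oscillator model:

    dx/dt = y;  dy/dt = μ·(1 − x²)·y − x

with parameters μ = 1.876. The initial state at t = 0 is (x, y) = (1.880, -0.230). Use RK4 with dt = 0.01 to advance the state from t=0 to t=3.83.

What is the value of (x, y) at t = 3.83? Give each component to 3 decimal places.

t=0.000: state=(1.880, -0.230)
step 1 (dt=0.01): k1=(-0.230, -0.786), k2=(-0.234, -0.769), k3=(-0.234, -0.769), k4=(-0.238, -0.751); state += dt/6·(k1+2k2+2k3+k4)
t=0.010: state=(1.878, -0.238)
t=0.020: state=(1.875, -0.245)
t=0.030: state=(1.873, -0.252)
continuing one RK4 step at a time; state shown every 20 steps (Δt=0.2):
t=0.200: state=(1.822, -0.336)
t=0.400: state=(1.749, -0.393)
t=0.600: state=(1.666, -0.436)
t=0.800: state=(1.574, -0.481)
t=1.000: state=(1.473, -0.535)
t=1.200: state=(1.359, -0.604)
t=1.400: state=(1.229, -0.698)
t=1.600: state=(1.077, -0.835)
t=1.800: state=(0.891, -1.042)
t=2.000: state=(0.652, -1.377)
t=2.200: state=(0.325, -1.938)
t=2.400: state=(-0.145, -2.818)
t=2.600: state=(-0.802, -3.637)
t=2.800: state=(-1.494, -2.940)
t=3.000: state=(-1.900, -1.153)
t=3.200: state=(-2.015, -0.150)
t=3.400: state=(-2.004, 0.192)
t=3.600: state=(-1.952, 0.306)
t=3.800: state=(-1.886, 0.355)
t=3.830: state=(-1.875, 0.360)

(x, y) = (-1.875, 0.360)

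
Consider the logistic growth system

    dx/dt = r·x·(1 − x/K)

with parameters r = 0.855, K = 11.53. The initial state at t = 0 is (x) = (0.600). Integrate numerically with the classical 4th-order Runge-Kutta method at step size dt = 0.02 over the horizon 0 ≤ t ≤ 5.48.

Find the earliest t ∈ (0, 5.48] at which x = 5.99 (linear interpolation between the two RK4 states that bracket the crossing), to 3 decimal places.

t=0.000: state=(0.600)
step 1 (dt=0.02): k1=(0.486), k2=(0.490), k3=(0.490), k4=(0.494); state += dt/6·(k1+2k2+2k3+k4)
t=0.020: state=(0.610)
t=0.040: state=(0.620)
t=0.060: state=(0.630)
continuing one RK4 step at a time; state shown every 10 steps (Δt=0.2):
t=0.200: state=(0.705)
t=0.400: state=(0.827)
t=0.600: state=(0.968)
t=0.800: state=(1.131)
t=1.000: state=(1.318)
t=1.200: state=(1.531)
t=1.400: state=(1.773)
t=1.600: state=(2.045)
t=1.800: state=(2.349)
t=2.000: state=(2.685)
t=2.200: state=(3.053)
t=2.400: state=(3.452)
t=2.600: state=(3.879)
t=2.800: state=(4.330)
t=3.000: state=(4.802)
t=3.200: state=(5.287)
t=3.400: state=(5.778)
t=3.480: state=(5.976)
next step: t=3.500: state=(6.025) — x has crossed 5.99
linear interpolation between t=3.480 (5.97551) and t=3.500 (6.02472) → t≈3.486

t = 3.486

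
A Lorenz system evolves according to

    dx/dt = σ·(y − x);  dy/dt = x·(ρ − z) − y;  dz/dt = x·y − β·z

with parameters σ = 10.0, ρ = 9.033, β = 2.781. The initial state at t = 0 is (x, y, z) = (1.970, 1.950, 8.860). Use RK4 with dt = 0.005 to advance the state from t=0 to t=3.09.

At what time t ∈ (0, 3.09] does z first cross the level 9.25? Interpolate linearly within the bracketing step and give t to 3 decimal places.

t = 0.796

t=0.000: state=(1.970, 1.950, 8.860)
step 1 (dt=0.005): k1=(-0.200, -1.609, -20.798), k2=(-0.235, -1.503, -20.662), k3=(-0.232, -1.504, -20.663), k4=(-0.264, -1.398, -20.528); state += dt/6·(k1+2k2+2k3+k4)
t=0.005: state=(1.969, 1.942, 8.757)
t=0.010: state=(1.967, 1.936, 8.655)
t=0.015: state=(1.966, 1.931, 8.554)
continuing one RK4 step at a time; state shown every 20 steps (Δt=0.1):
t=0.100: state=(1.949, 1.976, 7.039)
t=0.200: state=(2.073, 2.305, 5.701)
t=0.300: state=(2.424, 2.898, 4.825)
t=0.400: state=(3.030, 3.770, 4.448)
t=0.500: state=(3.901, 4.895, 4.688)
t=0.600: state=(4.968, 6.065, 5.704)
t=0.700: state=(5.964, 6.775, 7.454)
t=0.795: state=(6.422, 6.520, 9.237)
next step: t=0.800: state=(6.426, 6.480, 9.317) — z has crossed 9.25
linear interpolation between t=0.795 (9.23738) and t=0.800 (9.31716) → t≈0.796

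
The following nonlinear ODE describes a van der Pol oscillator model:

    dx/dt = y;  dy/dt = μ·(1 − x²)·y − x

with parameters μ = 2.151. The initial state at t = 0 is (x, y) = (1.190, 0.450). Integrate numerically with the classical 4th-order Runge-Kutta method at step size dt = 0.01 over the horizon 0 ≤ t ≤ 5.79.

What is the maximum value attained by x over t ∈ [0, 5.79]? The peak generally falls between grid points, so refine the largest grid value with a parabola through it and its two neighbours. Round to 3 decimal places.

t=0.000: state=(1.190, 0.450)
step 1 (dt=0.01): k1=(0.450, -1.593), k2=(0.442, -1.593), k3=(0.442, -1.593), k4=(0.434, -1.593); state += dt/6·(k1+2k2+2k3+k4)
t=0.010: state=(1.194, 0.434)
t=0.020: state=(1.199, 0.418)
t=0.030: state=(1.203, 0.402)
continuing one RK4 step at a time; state shown every 20 steps (Δt=0.2):
t=0.200: state=(1.249, 0.144)
t=0.400: state=(1.251, -0.110)
t=0.600: state=(1.208, -0.310)
t=0.800: state=(1.129, -0.481)
t=1.000: state=(1.015, -0.660)
t=1.200: state=(0.862, -0.887)
t=1.400: state=(0.653, -1.229)
t=1.600: state=(0.355, -1.806)
t=1.800: state=(-0.096, -2.771)
t=2.000: state=(-0.763, -3.807)
t=2.200: state=(-1.495, -3.076)
t=2.400: state=(-1.902, -1.067)
t=2.600: state=(-1.999, -0.086)
t=2.800: state=(-1.982, 0.201)
t=3.000: state=(-1.931, 0.287)
t=3.200: state=(-1.870, 0.323)
t=3.400: state=(-1.803, 0.348)
t=3.600: state=(-1.731, 0.372)
t=3.800: state=(-1.654, 0.401)
t=4.000: state=(-1.570, 0.436)
t=4.200: state=(-1.479, 0.480)
t=4.400: state=(-1.377, 0.539)
t=4.600: state=(-1.262, 0.619)
t=4.800: state=(-1.127, 0.734)
t=5.000: state=(-0.964, 0.910)
t=5.200: state=(-0.756, 1.198)
t=5.400: state=(-0.471, 1.701)
t=5.600: state=(-0.050, 2.586)
t=5.790: state=(0.550, 3.713)
largest grid value and its neighbours: x(0.300)=1.25626, x(0.310)=1.25628, x(0.320)=1.25619
parabola through these three points peaks at t≈0.307 with x≈1.25629

max x = 1.256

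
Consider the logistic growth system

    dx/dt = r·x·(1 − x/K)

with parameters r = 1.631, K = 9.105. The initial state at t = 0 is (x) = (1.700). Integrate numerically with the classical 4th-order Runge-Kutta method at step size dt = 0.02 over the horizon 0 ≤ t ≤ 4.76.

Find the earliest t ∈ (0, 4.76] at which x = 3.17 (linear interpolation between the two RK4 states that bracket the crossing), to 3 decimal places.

t = 0.518

t=0.000: state=(1.700)
step 1 (dt=0.02): k1=(2.255), k2=(2.278), k3=(2.278), k4=(2.301); state += dt/6·(k1+2k2+2k3+k4)
t=0.020: state=(1.746)
t=0.040: state=(1.792)
t=0.060: state=(1.839)
continuing one RK4 step at a time; state shown every 10 steps (Δt=0.2):
t=0.200: state=(2.197)
t=0.400: state=(2.786)
t=0.500: state=(3.111)
next step: t=0.520: state=(3.178) — x has crossed 3.17
linear interpolation between t=0.500 (3.11056) and t=0.520 (3.17771) → t≈0.518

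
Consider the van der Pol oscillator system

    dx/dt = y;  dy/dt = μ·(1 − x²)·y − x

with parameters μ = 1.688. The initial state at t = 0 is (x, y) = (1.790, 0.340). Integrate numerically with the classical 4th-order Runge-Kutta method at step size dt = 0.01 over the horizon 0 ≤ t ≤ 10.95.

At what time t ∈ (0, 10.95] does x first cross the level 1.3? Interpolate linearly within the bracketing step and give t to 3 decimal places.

t = 1.339

t=0.000: state=(1.790, 0.340)
step 1 (dt=0.01): k1=(0.340, -3.055), k2=(0.325, -3.003), k3=(0.325, -3.004), k4=(0.310, -2.953); state += dt/6·(k1+2k2+2k3+k4)
t=0.010: state=(1.793, 0.310)
t=0.020: state=(1.796, 0.281)
t=0.030: state=(1.799, 0.253)
continuing one RK4 step at a time; state shown every 50 steps (Δt=0.5):
t=0.500: state=(1.735, -0.358)
t=1.000: state=(1.506, -0.543)
t=1.330: state=(1.306, -0.677)
next step: t=1.340: state=(1.299, -0.682) — x has crossed 1.3
linear interpolation between t=1.330 (1.30610) and t=1.340 (1.29930) → t≈1.339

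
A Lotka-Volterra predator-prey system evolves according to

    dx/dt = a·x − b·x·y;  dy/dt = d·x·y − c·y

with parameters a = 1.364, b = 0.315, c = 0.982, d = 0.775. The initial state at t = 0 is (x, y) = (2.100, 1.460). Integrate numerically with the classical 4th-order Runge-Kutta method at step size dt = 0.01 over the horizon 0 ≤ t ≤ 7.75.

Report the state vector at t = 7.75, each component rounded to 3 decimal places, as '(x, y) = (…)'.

(x, y) = (1.257, 10.461)

t=0.000: state=(2.100, 1.460)
step 1 (dt=0.01): k1=(1.899, 0.942), k2=(1.904, 0.956), k3=(1.904, 0.956), k4=(1.909, 0.970); state += dt/6·(k1+2k2+2k3+k4)
t=0.010: state=(2.119, 1.470)
t=0.020: state=(2.138, 1.479)
t=0.030: state=(2.157, 1.490)
continuing one RK4 step at a time; state shown every 50 steps (Δt=0.5):
t=0.500: state=(3.103, 2.449)
t=1.000: state=(3.396, 5.560)
t=1.500: state=(1.934, 9.900)
t=2.000: state=(0.760, 9.859)
t=2.500: state=(0.383, 7.417)
t=3.000: state=(0.284, 5.141)
t=3.500: state=(0.287, 3.506)
t=4.000: state=(0.358, 2.425)
t=4.500: state=(0.511, 1.751)
t=5.000: state=(0.793, 1.372)
t=5.500: state=(1.281, 1.245)
t=6.000: state=(2.062, 1.442)
t=6.500: state=(3.066, 2.381)
t=7.000: state=(3.421, 5.378)
t=7.500: state=(2.003, 9.792)
t=7.750: state=(1.257, 10.461)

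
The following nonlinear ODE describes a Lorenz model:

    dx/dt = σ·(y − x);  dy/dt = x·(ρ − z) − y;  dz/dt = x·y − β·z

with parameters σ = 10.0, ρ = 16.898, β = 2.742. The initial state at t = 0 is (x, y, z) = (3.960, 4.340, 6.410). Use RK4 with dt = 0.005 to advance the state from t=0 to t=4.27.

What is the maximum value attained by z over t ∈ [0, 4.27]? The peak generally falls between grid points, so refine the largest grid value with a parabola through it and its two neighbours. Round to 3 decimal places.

t=0.000: state=(3.960, 4.340, 6.410)
step 1 (dt=0.005): k1=(3.800, 37.192, -0.390), k2=(4.635, 37.203, 0.023), k3=(4.614, 37.221, 0.030), k4=(5.430, 37.248, 0.451); state += dt/6·(k1+2k2+2k3+k4)
t=0.005: state=(3.983, 4.526, 6.410)
t=0.010: state=(4.014, 4.713, 6.415)
t=0.015: state=(4.053, 4.900, 6.423)
continuing one RK4 step at a time; state shown every 40 steps (Δt=0.2):
t=0.200: state=(8.956, 12.428, 12.617)
t=0.400: state=(8.661, 4.510, 22.793)
t=0.600: state=(2.499, 1.296, 14.690)
t=0.800: state=(2.346, 3.105, 9.176)
t=1.000: state=(5.655, 8.351, 8.810)
t=1.200: state=(10.512, 10.562, 20.110)
t=1.400: state=(5.110, 2.212, 18.704)
t=1.600: state=(2.665, 2.763, 11.897)
t=1.800: state=(4.621, 6.501, 9.356)
t=2.000: state=(9.370, 11.142, 16.323)
t=2.200: state=(7.076, 4.080, 20.253)
t=2.400: state=(3.420, 2.977, 13.823)
t=2.600: state=(4.522, 5.962, 10.524)
t=2.800: state=(8.497, 10.335, 15.074)
t=3.000: state=(7.756, 5.408, 20.099)
t=3.200: state=(4.144, 3.452, 14.853)
t=3.400: state=(4.783, 5.973, 11.566)
t=3.600: state=(8.089, 9.626, 15.058)
t=3.800: state=(7.750, 5.944, 19.457)
t=4.000: state=(4.669, 3.988, 15.251)
t=4.200: state=(5.162, 6.206, 12.398)
t=4.270: state=(6.036, 7.457, 12.677)
largest grid value and its neighbours: z(0.365)=23.17327, z(0.370)=23.17972, z(0.375)=23.16408
parabola through these three points peaks at t≈0.369 with z≈23.18020

max z = 23.180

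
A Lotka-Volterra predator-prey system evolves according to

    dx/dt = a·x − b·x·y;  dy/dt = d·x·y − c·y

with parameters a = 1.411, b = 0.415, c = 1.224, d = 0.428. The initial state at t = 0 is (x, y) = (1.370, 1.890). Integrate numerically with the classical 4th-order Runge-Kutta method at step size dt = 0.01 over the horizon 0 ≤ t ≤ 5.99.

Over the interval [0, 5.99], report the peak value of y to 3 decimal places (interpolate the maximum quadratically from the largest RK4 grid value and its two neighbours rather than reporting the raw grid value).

t=0.000: state=(1.370, 1.890)
step 1 (dt=0.01): k1=(0.859, -1.205), k2=(0.865, -1.198), k3=(0.865, -1.198), k4=(0.871, -1.191); state += dt/6·(k1+2k2+2k3+k4)
t=0.010: state=(1.379, 1.878)
t=0.020: state=(1.387, 1.866)
t=0.030: state=(1.396, 1.855)
continuing one RK4 step at a time; state shown every 20 steps (Δt=0.2):
t=0.200: state=(1.567, 1.677)
t=0.400: state=(1.821, 1.517)
t=0.600: state=(2.139, 1.407)
t=0.800: state=(2.532, 1.344)
t=1.000: state=(3.005, 1.333)
t=1.200: state=(3.562, 1.381)
t=1.400: state=(4.193, 1.506)
t=1.600: state=(4.864, 1.737)
t=1.800: state=(5.502, 2.121)
t=2.000: state=(5.979, 2.719)
t=2.200: state=(6.115, 3.583)
t=2.400: state=(5.762, 4.681)
t=2.600: state=(4.939, 5.809)
t=2.800: state=(3.895, 6.640)
t=3.000: state=(2.927, 6.951)
t=3.200: state=(2.191, 6.762)
t=3.400: state=(1.691, 6.241)
t=3.600: state=(1.373, 5.564)
t=3.800: state=(1.181, 4.856)
t=4.000: state=(1.077, 4.185)
t=4.200: state=(1.035, 3.585)
t=4.400: state=(1.042, 3.066)
t=4.600: state=(1.091, 2.629)
t=4.800: state=(1.182, 2.268)
t=5.000: state=(1.315, 1.975)
t=5.200: state=(1.495, 1.743)
t=5.400: state=(1.728, 1.566)
t=5.600: state=(2.024, 1.439)
t=5.800: state=(2.390, 1.360)
t=5.990: state=(2.811, 1.331)
largest grid value and its neighbours: y(3.010)=6.95267, y(3.020)=6.95278, y(3.030)=6.95163
parabola through these three points peaks at t≈3.016 with y≈6.95288

max y = 6.953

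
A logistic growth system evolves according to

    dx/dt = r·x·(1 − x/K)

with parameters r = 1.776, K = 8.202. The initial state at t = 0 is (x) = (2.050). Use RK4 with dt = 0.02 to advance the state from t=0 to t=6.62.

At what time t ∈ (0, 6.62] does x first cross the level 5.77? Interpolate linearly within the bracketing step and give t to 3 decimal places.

t = 1.105

t=0.000: state=(2.050)
step 1 (dt=0.02): k1=(2.731), k2=(2.755), k3=(2.755), k4=(2.779); state += dt/6·(k1+2k2+2k3+k4)
t=0.020: state=(2.105)
t=0.040: state=(2.161)
t=0.060: state=(2.218)
continuing one RK4 step at a time; state shown every 25 steps (Δt=0.5):
t=0.500: state=(3.670)
t=1.000: state=(5.439)
t=1.100: state=(5.754)
next step: t=1.120: state=(5.815) — x has crossed 5.77
linear interpolation between t=1.100 (5.75407) and t=1.120 (5.81463) → t≈1.105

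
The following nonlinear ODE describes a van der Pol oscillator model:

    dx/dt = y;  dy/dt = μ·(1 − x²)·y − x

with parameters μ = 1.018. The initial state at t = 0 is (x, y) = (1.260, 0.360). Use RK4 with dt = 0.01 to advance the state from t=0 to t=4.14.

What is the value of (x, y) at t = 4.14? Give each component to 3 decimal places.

(x, y) = (-1.293, 0.904)

t=0.000: state=(1.260, 0.360)
step 1 (dt=0.01): k1=(0.360, -1.475), k2=(0.353, -1.474), k3=(0.353, -1.474), k4=(0.345, -1.473); state += dt/6·(k1+2k2+2k3+k4)
t=0.010: state=(1.264, 0.345)
t=0.020: state=(1.267, 0.331)
t=0.030: state=(1.270, 0.316)
continuing one RK4 step at a time; state shown every 20 steps (Δt=0.2):
t=0.200: state=(1.303, 0.075)
t=0.400: state=(1.292, -0.178)
t=0.600: state=(1.234, -0.396)
t=0.800: state=(1.135, -0.593)
t=1.000: state=(0.997, -0.788)
t=1.200: state=(0.819, -1.001)
t=1.400: state=(0.594, -1.257)
t=1.600: state=(0.312, -1.575)
t=1.800: state=(-0.040, -1.952)
t=2.000: state=(-0.468, -2.302)
t=2.200: state=(-0.944, -2.396)
t=2.400: state=(-1.392, -1.987)
t=2.600: state=(-1.714, -1.208)
t=2.800: state=(-1.879, -0.473)
t=3.000: state=(-1.920, 0.018)
t=3.200: state=(-1.885, 0.306)
t=3.400: state=(-1.805, 0.480)
t=3.600: state=(-1.696, 0.602)
t=3.800: state=(-1.565, 0.707)
t=4.000: state=(-1.413, 0.816)
t=4.140: state=(-1.293, 0.904)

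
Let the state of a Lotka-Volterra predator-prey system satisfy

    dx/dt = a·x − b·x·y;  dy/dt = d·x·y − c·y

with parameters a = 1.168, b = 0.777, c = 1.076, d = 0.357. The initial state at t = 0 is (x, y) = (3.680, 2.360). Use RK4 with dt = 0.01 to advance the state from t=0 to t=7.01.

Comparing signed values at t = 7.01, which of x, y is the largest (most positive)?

t=0.000: state=(3.680, 2.360)
step 1 (dt=0.01): k1=(-2.450, 0.561), k2=(-2.450, 0.551), k3=(-2.450, 0.551), k4=(-2.449, 0.542); state += dt/6·(k1+2k2+2k3+k4)
t=0.010: state=(3.656, 2.366)
t=0.020: state=(3.631, 2.371)
t=0.030: state=(3.607, 2.376)
continuing one RK4 step at a time; state shown every 25 steps (Δt=0.25):
t=0.250: state=(3.086, 2.438)
t=0.500: state=(2.579, 2.397)
t=0.750: state=(2.194, 2.264)
t=1.000: state=(1.926, 2.078)
t=1.250: state=(1.757, 1.870)
t=1.500: state=(1.670, 1.664)
t=1.750: state=(1.649, 1.474)
t=2.000: state=(1.686, 1.307)
t=2.250: state=(1.777, 1.165)
t=2.500: state=(1.920, 1.049)
t=2.750: state=(2.116, 0.960)
t=3.000: state=(2.367, 0.895)
t=3.250: state=(2.675, 0.857)
t=3.500: state=(3.038, 0.844)
t=3.750: state=(3.449, 0.862)
t=4.000: state=(3.890, 0.913)
t=4.250: state=(4.326, 1.007)
t=4.500: state=(4.701, 1.152)
t=4.750: state=(4.939, 1.356)
t=5.000: state=(4.961, 1.614)
t=5.250: state=(4.721, 1.904)
t=5.500: state=(4.251, 2.174)
t=5.750: state=(3.657, 2.365)
t=6.000: state=(3.065, 2.439)
t=6.250: state=(2.562, 2.393)
t=6.500: state=(2.181, 2.258)
t=6.750: state=(1.918, 2.070)
t=7.000: state=(1.753, 1.862)
t=7.010: state=(1.748, 1.854)
compare at T: x=1.748, y=1.854

largest component: y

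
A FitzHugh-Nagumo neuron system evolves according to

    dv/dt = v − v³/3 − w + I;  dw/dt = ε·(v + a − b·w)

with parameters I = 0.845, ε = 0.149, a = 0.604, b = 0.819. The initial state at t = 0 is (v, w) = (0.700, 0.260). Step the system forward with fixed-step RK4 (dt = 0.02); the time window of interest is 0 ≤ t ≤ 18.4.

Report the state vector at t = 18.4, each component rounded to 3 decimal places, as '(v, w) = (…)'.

t=0.000: state=(0.700, 0.260)
step 1 (dt=0.02): k1=(1.171, 0.163), k2=(1.175, 0.164), k3=(1.175, 0.164), k4=(1.179, 0.166); state += dt/6·(k1+2k2+2k3+k4)
t=0.020: state=(0.723, 0.263)
t=0.040: state=(0.747, 0.267)
t=0.060: state=(0.771, 0.270)
continuing one RK4 step at a time; state shown every 50 steps (Δt=1):
t=1.000: state=(1.673, 0.492)
t=2.000: state=(1.794, 0.769)
t=3.000: state=(1.703, 1.011)
t=4.000: state=(1.590, 1.211)
t=5.000: state=(1.473, 1.371)
t=6.000: state=(1.352, 1.496)
t=7.000: state=(1.225, 1.590)
t=8.000: state=(1.085, 1.654)
t=9.000: state=(0.920, 1.689)
t=10.000: state=(0.703, 1.694)
t=11.000: state=(0.352, 1.660)
t=12.000: state=(-0.387, 1.558)
t=13.000: state=(-1.544, 1.324)
t=14.000: state=(-1.820, 1.010)
t=15.000: state=(-1.732, 0.729)
t=16.000: state=(-1.609, 0.496)
t=17.000: state=(-1.477, 0.307)
t=18.000: state=(-1.337, 0.159)
t=18.400: state=(-1.278, 0.111)

(v, w) = (-1.278, 0.111)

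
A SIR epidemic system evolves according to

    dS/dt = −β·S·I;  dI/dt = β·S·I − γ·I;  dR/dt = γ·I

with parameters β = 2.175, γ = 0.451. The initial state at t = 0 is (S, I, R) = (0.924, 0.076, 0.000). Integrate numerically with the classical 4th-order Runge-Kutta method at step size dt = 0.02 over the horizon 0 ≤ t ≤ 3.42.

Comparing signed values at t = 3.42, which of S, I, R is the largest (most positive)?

t=0.000: state=(0.924, 0.076, 0.000)
step 1 (dt=0.02): k1=(-0.153, 0.118, 0.034), k2=(-0.155, 0.120, 0.035), k3=(-0.155, 0.120, 0.035), k4=(-0.157, 0.122, 0.035); state += dt/6·(k1+2k2+2k3+k4)
t=0.020: state=(0.921, 0.078, 0.001)
t=0.040: state=(0.918, 0.081, 0.001)
t=0.060: state=(0.914, 0.083, 0.002)
continuing one RK4 step at a time; state shown every 10 steps (Δt=0.2):
t=0.200: state=(0.889, 0.103, 0.008)
t=0.400: state=(0.844, 0.137, 0.019)
t=0.600: state=(0.788, 0.179, 0.033)
t=0.800: state=(0.721, 0.227, 0.051)
t=1.000: state=(0.646, 0.280, 0.074)
t=1.200: state=(0.566, 0.333, 0.102)
t=1.400: state=(0.484, 0.382, 0.134)
t=1.600: state=(0.406, 0.423, 0.170)
t=1.800: state=(0.335, 0.454, 0.210)
t=2.000: state=(0.274, 0.474, 0.252)
t=2.200: state=(0.222, 0.482, 0.295)
t=2.400: state=(0.180, 0.481, 0.339)
t=2.600: state=(0.147, 0.472, 0.382)
t=2.800: state=(0.120, 0.457, 0.424)
t=3.000: state=(0.099, 0.437, 0.464)
t=3.200: state=(0.082, 0.416, 0.502)
t=3.400: state=(0.069, 0.392, 0.539)
t=3.420: state=(0.068, 0.390, 0.542)
compare at T: S=0.068, I=0.390, R=0.542

largest component: R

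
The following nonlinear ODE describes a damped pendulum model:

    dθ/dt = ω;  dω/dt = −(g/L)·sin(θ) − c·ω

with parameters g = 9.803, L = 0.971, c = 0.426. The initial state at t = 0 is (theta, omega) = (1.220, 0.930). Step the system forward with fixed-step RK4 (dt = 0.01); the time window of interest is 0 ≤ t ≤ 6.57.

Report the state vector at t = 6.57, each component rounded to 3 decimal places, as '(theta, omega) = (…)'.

t=0.000: state=(1.220, 0.930)
step 1 (dt=0.01): k1=(0.930, -9.877), k2=(0.881, -9.872), k3=(0.881, -9.871), k4=(0.831, -9.865); state += dt/6·(k1+2k2+2k3+k4)
t=0.010: state=(1.229, 0.831)
t=0.020: state=(1.237, 0.733)
t=0.030: state=(1.243, 0.634)
continuing one RK4 step at a time; state shown every 25 steps (Δt=0.25):
t=0.250: state=(1.152, -1.423)
t=0.500: state=(0.562, -3.108)
t=0.750: state=(-0.260, -3.128)
t=1.000: state=(-0.859, -1.481)
t=1.250: state=(-0.964, 0.624)
t=1.500: state=(-0.584, 2.277)
t=1.750: state=(0.066, 2.654)
t=2.000: state=(0.614, 1.533)
t=2.250: state=(0.780, -0.226)
t=2.500: state=(0.525, -1.707)
t=2.750: state=(0.012, -2.174)
t=3.000: state=(-0.455, -1.386)
t=3.250: state=(-0.626, 0.049)
t=3.500: state=(-0.445, 1.315)
t=3.750: state=(-0.038, 1.764)
t=4.000: state=(0.349, 1.180)
t=4.250: state=(0.503, 0.016)
t=4.500: state=(0.367, -1.038)
t=4.750: state=(0.041, -1.428)
t=5.000: state=(-0.275, -0.975)
t=5.250: state=(-0.405, -0.030)
t=5.500: state=(-0.297, 0.835)
t=5.750: state=(-0.034, 1.155)
t=6.000: state=(0.222, 0.791)
t=6.250: state=(0.327, 0.023)
t=6.500: state=(0.239, -0.680)
t=6.570: state=(0.187, -0.807)

(theta, omega) = (0.187, -0.807)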